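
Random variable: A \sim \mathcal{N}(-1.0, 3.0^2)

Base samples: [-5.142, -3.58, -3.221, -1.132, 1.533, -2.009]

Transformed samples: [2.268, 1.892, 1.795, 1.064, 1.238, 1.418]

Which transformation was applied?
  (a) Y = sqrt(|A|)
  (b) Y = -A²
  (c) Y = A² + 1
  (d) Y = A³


Checking option (a) Y = sqrt(|A|):
  A = -5.142 -> Y = 2.268 ✓
  A = -3.58 -> Y = 1.892 ✓
  A = -3.221 -> Y = 1.795 ✓
All samples match this transformation.

(a) sqrt(|A|)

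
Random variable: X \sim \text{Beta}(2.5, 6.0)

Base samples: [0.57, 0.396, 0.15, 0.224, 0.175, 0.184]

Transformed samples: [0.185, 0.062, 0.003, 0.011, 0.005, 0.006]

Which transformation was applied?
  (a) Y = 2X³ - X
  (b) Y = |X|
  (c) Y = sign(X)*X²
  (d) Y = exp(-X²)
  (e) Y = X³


Checking option (e) Y = X³:
  X = 0.57 -> Y = 0.185 ✓
  X = 0.396 -> Y = 0.062 ✓
  X = 0.15 -> Y = 0.003 ✓
All samples match this transformation.

(e) X³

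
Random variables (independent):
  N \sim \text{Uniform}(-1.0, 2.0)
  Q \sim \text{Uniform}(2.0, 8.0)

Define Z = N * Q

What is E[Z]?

For independent RVs: E[XY] = E[X]*E[Y]
E[N] = 0.5
E[Q] = 5
E[Z] = 0.5 * 5 = 2.5

2.5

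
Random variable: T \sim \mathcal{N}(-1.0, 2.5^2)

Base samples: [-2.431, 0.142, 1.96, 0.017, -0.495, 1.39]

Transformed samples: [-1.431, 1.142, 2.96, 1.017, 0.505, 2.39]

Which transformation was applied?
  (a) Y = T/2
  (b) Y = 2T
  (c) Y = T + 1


Checking option (c) Y = T + 1:
  T = -2.431 -> Y = -1.431 ✓
  T = 0.142 -> Y = 1.142 ✓
  T = 1.96 -> Y = 2.96 ✓
All samples match this transformation.

(c) T + 1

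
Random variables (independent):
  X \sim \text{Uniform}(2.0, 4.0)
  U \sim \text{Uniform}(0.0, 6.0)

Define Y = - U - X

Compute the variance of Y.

For independent RVs: Var(aX + bY) = a²Var(X) + b²Var(Y)
Var(X) = 0.33333333
Var(U) = 3
Var(Y) = (-1)²*0.33333333 + (-1)²*3
= 1*0.33333333 + 1*3 = 3.3333333

3.3333333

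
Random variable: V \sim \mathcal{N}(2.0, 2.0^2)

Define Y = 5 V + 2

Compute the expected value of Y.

For Y = 5V + 2:
E[Y] = 5 * E[V] + 2
E[V] = 2.0 = 2
E[Y] = 5 * 2 + 2 = 12

12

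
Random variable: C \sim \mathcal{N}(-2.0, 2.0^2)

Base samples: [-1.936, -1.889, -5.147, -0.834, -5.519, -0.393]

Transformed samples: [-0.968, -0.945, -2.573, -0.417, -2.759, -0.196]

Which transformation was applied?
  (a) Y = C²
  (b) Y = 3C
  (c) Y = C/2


Checking option (c) Y = C/2:
  C = -1.936 -> Y = -0.968 ✓
  C = -1.889 -> Y = -0.945 ✓
  C = -5.147 -> Y = -2.573 ✓
All samples match this transformation.

(c) C/2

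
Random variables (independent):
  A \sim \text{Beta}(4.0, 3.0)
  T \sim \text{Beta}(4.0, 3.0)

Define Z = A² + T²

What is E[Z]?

E[Z] = E[A²] + E[T²]
E[A²] = Var(A) + E[A]² = 0.030612245 + 0.32653061 = 0.35714286
E[T²] = Var(T) + E[T]² = 0.030612245 + 0.32653061 = 0.35714286
E[Z] = 0.35714286 + 0.35714286 = 0.71428571

0.71428571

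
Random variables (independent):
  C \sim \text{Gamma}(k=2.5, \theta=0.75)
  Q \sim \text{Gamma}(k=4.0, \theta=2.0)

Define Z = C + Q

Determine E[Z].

E[Z] = 1*E[C] + 1*E[Q]
E[C] = 1.875
E[Q] = 8
E[Z] = 1*1.875 + 1*8 = 9.875

9.875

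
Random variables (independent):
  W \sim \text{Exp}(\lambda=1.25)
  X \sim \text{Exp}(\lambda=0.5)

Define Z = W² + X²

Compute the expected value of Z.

E[Z] = E[W²] + E[X²]
E[W²] = Var(W) + E[W]² = 0.64 + 0.64 = 1.28
E[X²] = Var(X) + E[X]² = 4 + 4 = 8
E[Z] = 1.28 + 8 = 9.28

9.28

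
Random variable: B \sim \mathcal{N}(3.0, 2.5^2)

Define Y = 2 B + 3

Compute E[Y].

For Y = 2B + 3:
E[Y] = 2 * E[B] + 3
E[B] = 3.0 = 3
E[Y] = 2 * 3 + 3 = 9

9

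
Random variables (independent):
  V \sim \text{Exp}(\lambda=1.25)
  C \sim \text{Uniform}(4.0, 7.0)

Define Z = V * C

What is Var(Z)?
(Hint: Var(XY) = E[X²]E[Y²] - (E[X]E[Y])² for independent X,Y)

Var(XY) = E[X²]E[Y²] - (E[X]E[Y])²
E[V] = 0.8, Var(V) = 0.64
E[C] = 5.5, Var(C) = 0.75
E[V²] = 0.64 + 0.8² = 1.28
E[C²] = 0.75 + 5.5² = 31
Var(Z) = 1.28*31 - (0.8*5.5)²
= 39.68 - 19.36 = 20.32

20.32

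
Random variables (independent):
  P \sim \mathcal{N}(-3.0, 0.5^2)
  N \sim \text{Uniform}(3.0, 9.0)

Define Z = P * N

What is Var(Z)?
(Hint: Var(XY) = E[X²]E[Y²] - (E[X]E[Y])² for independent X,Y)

Var(XY) = E[X²]E[Y²] - (E[X]E[Y])²
E[P] = -3, Var(P) = 0.25
E[N] = 6, Var(N) = 3
E[P²] = 0.25 + (-3)² = 9.25
E[N²] = 3 + 6² = 39
Var(Z) = 9.25*39 - (-3*6)²
= 360.75 - 324 = 36.75

36.75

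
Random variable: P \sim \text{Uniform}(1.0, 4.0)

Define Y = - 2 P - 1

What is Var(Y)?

For Y = aP + b: Var(Y) = a² * Var(P)
Var(P) = (4 - 1)^2/12 = 0.75
Var(Y) = (-2)² * 0.75 = 4 * 0.75 = 3

3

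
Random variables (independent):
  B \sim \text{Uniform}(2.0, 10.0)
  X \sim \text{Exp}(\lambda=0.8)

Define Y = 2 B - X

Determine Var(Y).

For independent RVs: Var(aX + bY) = a²Var(X) + b²Var(Y)
Var(B) = 5.3333333
Var(X) = 1.5625
Var(Y) = 2²*5.3333333 + (-1)²*1.5625
= 4*5.3333333 + 1*1.5625 = 22.895833

22.895833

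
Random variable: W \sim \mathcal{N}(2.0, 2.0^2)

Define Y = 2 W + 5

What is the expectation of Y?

For Y = 2W + 5:
E[Y] = 2 * E[W] + 5
E[W] = 2.0 = 2
E[Y] = 2 * 2 + 5 = 9

9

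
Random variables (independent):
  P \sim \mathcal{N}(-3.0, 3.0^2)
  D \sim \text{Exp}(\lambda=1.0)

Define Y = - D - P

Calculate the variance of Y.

For independent RVs: Var(aX + bY) = a²Var(X) + b²Var(Y)
Var(P) = 9
Var(D) = 1
Var(Y) = (-1)²*9 + (-1)²*1
= 1*9 + 1*1 = 10

10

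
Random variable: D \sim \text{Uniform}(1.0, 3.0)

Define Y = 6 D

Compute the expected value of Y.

For Y = 6D:
E[Y] = 6 * E[D]
E[D] = (1 + 3)/2 = 2
E[Y] = 6 * 2 = 12

12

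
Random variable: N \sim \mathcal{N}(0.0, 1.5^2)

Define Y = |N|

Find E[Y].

For X ~ N(0, 1.5²), E[|X|] = sigma * sqrt(2/pi)
= 1.5 * sqrt(2/pi) = 1.1968268

1.1968268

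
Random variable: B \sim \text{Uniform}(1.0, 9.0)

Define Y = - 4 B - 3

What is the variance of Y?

For Y = aB + b: Var(Y) = a² * Var(B)
Var(B) = (9 - 1)^2/12 = 5.3333333
Var(Y) = (-4)² * 5.3333333 = 16 * 5.3333333 = 85.333333

85.333333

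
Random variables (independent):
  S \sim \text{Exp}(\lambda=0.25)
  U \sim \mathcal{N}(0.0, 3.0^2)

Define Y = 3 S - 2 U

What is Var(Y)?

For independent RVs: Var(aX + bY) = a²Var(X) + b²Var(Y)
Var(S) = 16
Var(U) = 9
Var(Y) = 3²*16 + (-2)²*9
= 9*16 + 4*9 = 180

180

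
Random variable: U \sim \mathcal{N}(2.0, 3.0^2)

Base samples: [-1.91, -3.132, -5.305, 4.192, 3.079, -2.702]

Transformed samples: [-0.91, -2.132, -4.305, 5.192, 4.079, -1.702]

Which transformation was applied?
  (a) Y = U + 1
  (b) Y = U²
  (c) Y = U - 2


Checking option (a) Y = U + 1:
  U = -1.91 -> Y = -0.91 ✓
  U = -3.132 -> Y = -2.132 ✓
  U = -5.305 -> Y = -4.305 ✓
All samples match this transformation.

(a) U + 1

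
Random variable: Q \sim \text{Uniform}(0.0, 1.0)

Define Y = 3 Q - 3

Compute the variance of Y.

For Y = aQ + b: Var(Y) = a² * Var(Q)
Var(Q) = (1 - 0)^2/12 = 0.083333333
Var(Y) = 3² * 0.083333333 = 9 * 0.083333333 = 0.75

0.75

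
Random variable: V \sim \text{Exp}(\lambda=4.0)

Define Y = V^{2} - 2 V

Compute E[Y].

E[Y] = 1*E[V²] - 2*E[V]
E[V] = 0.25
E[V²] = Var(V) + (E[V])² = 0.0625 + 0.0625 = 0.125
E[Y] = 1*0.125 - 2*0.25 = -0.375

-0.375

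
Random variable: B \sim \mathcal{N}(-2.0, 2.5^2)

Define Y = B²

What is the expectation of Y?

Using E[X²] = Var(X) + (E[X])²:
E[B] = -2
Var(B) = 2.5^2 = 6.25
E[B²] = 6.25 + (-2)² = 6.25 + 4 = 10.25

10.25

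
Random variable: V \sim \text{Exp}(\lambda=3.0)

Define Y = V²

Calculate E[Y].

Using E[X²] = Var(X) + (E[X])²:
E[V] = 0.33333333
Var(V) = 1/3.0^2 = 0.11111111
E[V²] = 0.11111111 + 0.33333333² = 0.11111111 + 0.11111111 = 0.22222222

0.22222222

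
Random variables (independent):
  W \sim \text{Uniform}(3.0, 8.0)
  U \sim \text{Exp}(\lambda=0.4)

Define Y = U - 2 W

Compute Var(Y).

For independent RVs: Var(aX + bY) = a²Var(X) + b²Var(Y)
Var(W) = 2.0833333
Var(U) = 6.25
Var(Y) = (-2)²*2.0833333 + 1²*6.25
= 4*2.0833333 + 1*6.25 = 14.583333

14.583333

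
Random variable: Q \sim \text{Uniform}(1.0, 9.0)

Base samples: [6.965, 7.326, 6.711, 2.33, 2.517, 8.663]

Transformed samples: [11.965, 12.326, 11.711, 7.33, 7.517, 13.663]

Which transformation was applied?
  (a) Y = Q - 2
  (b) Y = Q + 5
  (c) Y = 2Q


Checking option (b) Y = Q + 5:
  Q = 6.965 -> Y = 11.965 ✓
  Q = 7.326 -> Y = 12.326 ✓
  Q = 6.711 -> Y = 11.711 ✓
All samples match this transformation.

(b) Q + 5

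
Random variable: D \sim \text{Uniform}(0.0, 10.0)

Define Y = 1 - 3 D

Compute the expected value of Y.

For Y = -3D + 1:
E[Y] = -3 * E[D] + 1
E[D] = (0 + 10)/2 = 5
E[Y] = -3 * 5 + 1 = -14

-14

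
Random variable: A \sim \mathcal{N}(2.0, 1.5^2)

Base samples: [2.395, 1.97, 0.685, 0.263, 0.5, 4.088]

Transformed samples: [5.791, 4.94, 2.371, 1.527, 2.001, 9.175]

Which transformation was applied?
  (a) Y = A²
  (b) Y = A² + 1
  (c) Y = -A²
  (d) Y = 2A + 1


Checking option (d) Y = 2A + 1:
  A = 2.395 -> Y = 5.791 ✓
  A = 1.97 -> Y = 4.94 ✓
  A = 0.685 -> Y = 2.371 ✓
All samples match this transformation.

(d) 2A + 1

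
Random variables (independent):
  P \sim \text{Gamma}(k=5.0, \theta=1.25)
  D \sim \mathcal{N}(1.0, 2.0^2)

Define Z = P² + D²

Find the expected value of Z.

E[Z] = E[P²] + E[D²]
E[P²] = Var(P) + E[P]² = 7.8125 + 39.0625 = 46.875
E[D²] = Var(D) + E[D]² = 4 + 1 = 5
E[Z] = 46.875 + 5 = 51.875

51.875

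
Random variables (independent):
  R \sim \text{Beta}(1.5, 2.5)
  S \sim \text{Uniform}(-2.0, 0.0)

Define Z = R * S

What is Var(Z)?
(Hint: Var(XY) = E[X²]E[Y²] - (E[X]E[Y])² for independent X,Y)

Var(XY) = E[X²]E[Y²] - (E[X]E[Y])²
E[R] = 0.375, Var(R) = 0.046875
E[S] = -1, Var(S) = 0.33333333
E[R²] = 0.046875 + 0.375² = 0.1875
E[S²] = 0.33333333 + (-1)² = 1.3333333
Var(Z) = 0.1875*1.3333333 - (0.375*(-1))²
= 0.25 - 0.140625 = 0.109375

0.109375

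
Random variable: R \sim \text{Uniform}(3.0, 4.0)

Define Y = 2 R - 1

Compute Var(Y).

For Y = aR + b: Var(Y) = a² * Var(R)
Var(R) = (4 - 3)^2/12 = 0.083333333
Var(Y) = 2² * 0.083333333 = 4 * 0.083333333 = 0.33333333

0.33333333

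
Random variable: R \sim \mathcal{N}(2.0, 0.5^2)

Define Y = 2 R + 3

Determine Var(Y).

For Y = aR + b: Var(Y) = a² * Var(R)
Var(R) = 0.5^2 = 0.25
Var(Y) = 2² * 0.25 = 4 * 0.25 = 1

1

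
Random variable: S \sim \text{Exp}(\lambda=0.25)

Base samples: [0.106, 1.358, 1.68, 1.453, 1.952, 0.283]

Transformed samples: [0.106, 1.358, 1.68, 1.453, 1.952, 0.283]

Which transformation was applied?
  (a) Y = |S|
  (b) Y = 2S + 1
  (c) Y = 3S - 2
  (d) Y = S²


Checking option (a) Y = |S|:
  S = 0.106 -> Y = 0.106 ✓
  S = 1.358 -> Y = 1.358 ✓
  S = 1.68 -> Y = 1.68 ✓
All samples match this transformation.

(a) |S|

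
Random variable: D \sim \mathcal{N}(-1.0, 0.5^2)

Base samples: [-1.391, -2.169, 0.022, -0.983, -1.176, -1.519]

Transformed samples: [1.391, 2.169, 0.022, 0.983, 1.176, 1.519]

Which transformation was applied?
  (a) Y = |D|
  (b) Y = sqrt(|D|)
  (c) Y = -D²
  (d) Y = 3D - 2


Checking option (a) Y = |D|:
  D = -1.391 -> Y = 1.391 ✓
  D = -2.169 -> Y = 2.169 ✓
  D = 0.022 -> Y = 0.022 ✓
All samples match this transformation.

(a) |D|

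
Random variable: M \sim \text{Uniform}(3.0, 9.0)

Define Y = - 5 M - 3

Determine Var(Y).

For Y = aM + b: Var(Y) = a² * Var(M)
Var(M) = (9 - 3)^2/12 = 3
Var(Y) = (-5)² * 3 = 25 * 3 = 75

75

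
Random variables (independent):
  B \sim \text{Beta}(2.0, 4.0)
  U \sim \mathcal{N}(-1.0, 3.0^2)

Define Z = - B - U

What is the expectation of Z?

E[Z] = -1*E[B] - 1*E[U]
E[B] = 0.33333333
E[U] = -1
E[Z] = -1*0.33333333 - 1*(-1) = 0.66666667

0.66666667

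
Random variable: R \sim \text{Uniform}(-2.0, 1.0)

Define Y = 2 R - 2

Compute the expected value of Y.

For Y = 2R - 2:
E[Y] = 2 * E[R] - 2
E[R] = (-2 + 1)/2 = -0.5
E[Y] = 2 * (-0.5) - 2 = -3

-3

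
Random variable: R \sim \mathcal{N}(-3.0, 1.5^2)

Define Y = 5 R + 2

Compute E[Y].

For Y = 5R + 2:
E[Y] = 5 * E[R] + 2
E[R] = -3.0 = -3
E[Y] = 5 * (-3) + 2 = -13

-13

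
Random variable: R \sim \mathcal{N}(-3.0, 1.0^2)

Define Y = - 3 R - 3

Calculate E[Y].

For Y = -3R - 3:
E[Y] = -3 * E[R] - 3
E[R] = -3.0 = -3
E[Y] = -3 * (-3) - 3 = 6

6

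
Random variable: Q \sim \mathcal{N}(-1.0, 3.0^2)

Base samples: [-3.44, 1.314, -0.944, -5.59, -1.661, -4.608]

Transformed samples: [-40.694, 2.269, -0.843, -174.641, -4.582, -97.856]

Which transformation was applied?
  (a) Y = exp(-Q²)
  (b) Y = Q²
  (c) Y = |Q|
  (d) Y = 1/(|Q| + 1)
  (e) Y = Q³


Checking option (e) Y = Q³:
  Q = -3.44 -> Y = -40.694 ✓
  Q = 1.314 -> Y = 2.269 ✓
  Q = -0.944 -> Y = -0.843 ✓
All samples match this transformation.

(e) Q³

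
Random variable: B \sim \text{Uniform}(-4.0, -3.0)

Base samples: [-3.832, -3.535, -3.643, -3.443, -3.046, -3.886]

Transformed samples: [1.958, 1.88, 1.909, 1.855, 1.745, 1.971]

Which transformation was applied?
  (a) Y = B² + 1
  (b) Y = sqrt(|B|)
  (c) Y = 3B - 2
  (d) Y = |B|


Checking option (b) Y = sqrt(|B|):
  B = -3.832 -> Y = 1.958 ✓
  B = -3.535 -> Y = 1.88 ✓
  B = -3.643 -> Y = 1.909 ✓
All samples match this transformation.

(b) sqrt(|B|)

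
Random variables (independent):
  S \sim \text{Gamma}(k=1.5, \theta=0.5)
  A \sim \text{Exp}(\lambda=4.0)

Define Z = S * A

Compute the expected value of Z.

For independent RVs: E[XY] = E[X]*E[Y]
E[S] = 0.75
E[A] = 0.25
E[Z] = 0.75 * 0.25 = 0.1875

0.1875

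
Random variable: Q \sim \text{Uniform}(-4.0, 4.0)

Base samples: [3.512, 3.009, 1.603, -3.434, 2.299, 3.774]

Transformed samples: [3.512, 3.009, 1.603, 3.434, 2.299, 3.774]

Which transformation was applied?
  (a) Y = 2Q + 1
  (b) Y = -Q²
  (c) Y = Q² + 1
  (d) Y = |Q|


Checking option (d) Y = |Q|:
  Q = 3.512 -> Y = 3.512 ✓
  Q = 3.009 -> Y = 3.009 ✓
  Q = 1.603 -> Y = 1.603 ✓
All samples match this transformation.

(d) |Q|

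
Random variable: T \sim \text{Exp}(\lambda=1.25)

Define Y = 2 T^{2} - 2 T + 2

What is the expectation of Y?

E[Y] = 2*E[T²] - 2*E[T] + 2
E[T] = 0.8
E[T²] = Var(T) + (E[T])² = 0.64 + 0.64 = 1.28
E[Y] = 2*1.28 - 2*0.8 + 2 = 2.96

2.96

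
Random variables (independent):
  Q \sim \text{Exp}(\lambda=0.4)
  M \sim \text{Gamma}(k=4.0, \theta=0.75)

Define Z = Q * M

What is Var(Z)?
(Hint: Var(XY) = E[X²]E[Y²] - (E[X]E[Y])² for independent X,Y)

Var(XY) = E[X²]E[Y²] - (E[X]E[Y])²
E[Q] = 2.5, Var(Q) = 6.25
E[M] = 3, Var(M) = 2.25
E[Q²] = 6.25 + 2.5² = 12.5
E[M²] = 2.25 + 3² = 11.25
Var(Z) = 12.5*11.25 - (2.5*3)²
= 140.625 - 56.25 = 84.375

84.375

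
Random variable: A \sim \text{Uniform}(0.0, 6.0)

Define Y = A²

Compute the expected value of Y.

E[A²] = Var(A) + (E[A])² = 3 + 9 = 12

12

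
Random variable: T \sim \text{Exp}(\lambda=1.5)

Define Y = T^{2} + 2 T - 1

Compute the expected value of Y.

E[Y] = 1*E[T²] + 2*E[T] - 1
E[T] = 0.66666667
E[T²] = Var(T) + (E[T])² = 0.44444444 + 0.44444444 = 0.88888889
E[Y] = 1*0.88888889 + 2*0.66666667 - 1 = 1.2222222

1.2222222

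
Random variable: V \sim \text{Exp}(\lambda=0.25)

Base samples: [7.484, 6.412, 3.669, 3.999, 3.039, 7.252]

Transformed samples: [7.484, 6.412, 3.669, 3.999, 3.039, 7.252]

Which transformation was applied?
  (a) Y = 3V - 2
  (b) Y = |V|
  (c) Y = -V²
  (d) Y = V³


Checking option (b) Y = |V|:
  V = 7.484 -> Y = 7.484 ✓
  V = 6.412 -> Y = 6.412 ✓
  V = 3.669 -> Y = 3.669 ✓
All samples match this transformation.

(b) |V|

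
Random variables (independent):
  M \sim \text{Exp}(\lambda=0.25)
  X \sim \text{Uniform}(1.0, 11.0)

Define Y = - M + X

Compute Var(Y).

For independent RVs: Var(aX + bY) = a²Var(X) + b²Var(Y)
Var(M) = 16
Var(X) = 8.3333333
Var(Y) = (-1)²*16 + 1²*8.3333333
= 1*16 + 1*8.3333333 = 24.333333

24.333333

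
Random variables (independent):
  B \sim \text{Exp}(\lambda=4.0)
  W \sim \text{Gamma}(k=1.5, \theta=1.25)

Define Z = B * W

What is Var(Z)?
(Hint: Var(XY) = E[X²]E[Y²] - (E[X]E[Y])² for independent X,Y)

Var(XY) = E[X²]E[Y²] - (E[X]E[Y])²
E[B] = 0.25, Var(B) = 0.0625
E[W] = 1.875, Var(W) = 2.34375
E[B²] = 0.0625 + 0.25² = 0.125
E[W²] = 2.34375 + 1.875² = 5.859375
Var(Z) = 0.125*5.859375 - (0.25*1.875)²
= 0.73242188 - 0.21972656 = 0.51269531

0.51269531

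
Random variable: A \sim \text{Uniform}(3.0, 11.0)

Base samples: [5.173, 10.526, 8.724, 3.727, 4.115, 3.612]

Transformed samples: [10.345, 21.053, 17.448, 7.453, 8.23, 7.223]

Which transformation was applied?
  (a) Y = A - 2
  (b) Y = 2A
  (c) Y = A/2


Checking option (b) Y = 2A:
  A = 5.173 -> Y = 10.345 ✓
  A = 10.526 -> Y = 21.053 ✓
  A = 8.724 -> Y = 17.448 ✓
All samples match this transformation.

(b) 2A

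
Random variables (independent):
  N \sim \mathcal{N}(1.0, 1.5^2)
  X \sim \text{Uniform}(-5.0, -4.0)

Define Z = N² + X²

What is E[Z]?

E[Z] = E[N²] + E[X²]
E[N²] = Var(N) + E[N]² = 2.25 + 1 = 3.25
E[X²] = Var(X) + E[X]² = 0.083333333 + 20.25 = 20.333333
E[Z] = 3.25 + 20.333333 = 23.583333

23.583333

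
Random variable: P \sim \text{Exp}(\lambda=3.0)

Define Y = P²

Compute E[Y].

E[P²] = Var(P) + (E[P])² = 0.11111111 + 0.11111111 = 0.22222222

0.22222222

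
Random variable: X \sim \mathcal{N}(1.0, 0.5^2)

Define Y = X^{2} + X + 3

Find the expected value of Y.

E[Y] = 1*E[X²] + 1*E[X] + 3
E[X] = 1
E[X²] = Var(X) + (E[X])² = 0.25 + 1 = 1.25
E[Y] = 1*1.25 + 1*1 + 3 = 5.25

5.25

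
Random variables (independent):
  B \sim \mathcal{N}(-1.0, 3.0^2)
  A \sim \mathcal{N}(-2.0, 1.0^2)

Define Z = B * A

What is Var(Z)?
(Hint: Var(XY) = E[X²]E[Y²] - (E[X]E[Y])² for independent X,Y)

Var(XY) = E[X²]E[Y²] - (E[X]E[Y])²
E[B] = -1, Var(B) = 9
E[A] = -2, Var(A) = 1
E[B²] = 9 + (-1)² = 10
E[A²] = 1 + (-2)² = 5
Var(Z) = 10*5 - (-1*(-2))²
= 50 - 4 = 46

46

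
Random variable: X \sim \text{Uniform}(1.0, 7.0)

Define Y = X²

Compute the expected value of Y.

Using E[X²] = Var(X) + (E[X])²:
E[X] = 4
Var(X) = (7 - 1)^2/12 = 3
E[X²] = 3 + 4² = 3 + 16 = 19

19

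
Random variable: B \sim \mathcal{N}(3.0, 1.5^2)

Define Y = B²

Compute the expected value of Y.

E[B²] = Var(B) + (E[B])² = 2.25 + 9 = 11.25

11.25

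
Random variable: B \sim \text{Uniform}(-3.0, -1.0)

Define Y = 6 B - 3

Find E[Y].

For Y = 6B - 3:
E[Y] = 6 * E[B] - 3
E[B] = (-3 - 1)/2 = -2
E[Y] = 6 * (-2) - 3 = -15

-15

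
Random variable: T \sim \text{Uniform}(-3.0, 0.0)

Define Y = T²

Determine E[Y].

E[T²] = Var(T) + (E[T])² = 0.75 + 2.25 = 3

3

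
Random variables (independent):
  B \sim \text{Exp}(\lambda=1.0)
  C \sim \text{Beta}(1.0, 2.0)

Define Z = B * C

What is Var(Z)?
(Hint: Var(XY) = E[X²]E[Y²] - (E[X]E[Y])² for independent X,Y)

Var(XY) = E[X²]E[Y²] - (E[X]E[Y])²
E[B] = 1, Var(B) = 1
E[C] = 0.33333333, Var(C) = 0.055555556
E[B²] = 1 + 1² = 2
E[C²] = 0.055555556 + 0.33333333² = 0.16666667
Var(Z) = 2*0.16666667 - (1*0.33333333)²
= 0.33333333 - 0.11111111 = 0.22222222

0.22222222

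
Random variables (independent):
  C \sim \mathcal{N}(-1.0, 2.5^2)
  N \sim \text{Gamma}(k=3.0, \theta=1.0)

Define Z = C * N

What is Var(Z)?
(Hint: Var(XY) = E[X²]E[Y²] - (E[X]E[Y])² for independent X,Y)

Var(XY) = E[X²]E[Y²] - (E[X]E[Y])²
E[C] = -1, Var(C) = 6.25
E[N] = 3, Var(N) = 3
E[C²] = 6.25 + (-1)² = 7.25
E[N²] = 3 + 3² = 12
Var(Z) = 7.25*12 - (-1*3)²
= 87 - 9 = 78

78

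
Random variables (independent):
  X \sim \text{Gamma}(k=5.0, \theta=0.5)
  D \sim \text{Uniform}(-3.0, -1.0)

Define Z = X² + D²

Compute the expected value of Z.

E[Z] = E[X²] + E[D²]
E[X²] = Var(X) + E[X]² = 1.25 + 6.25 = 7.5
E[D²] = Var(D) + E[D]² = 0.33333333 + 4 = 4.3333333
E[Z] = 7.5 + 4.3333333 = 11.833333

11.833333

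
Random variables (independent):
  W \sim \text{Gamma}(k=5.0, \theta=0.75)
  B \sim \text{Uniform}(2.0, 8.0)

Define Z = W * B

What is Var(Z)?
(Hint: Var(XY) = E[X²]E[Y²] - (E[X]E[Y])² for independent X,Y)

Var(XY) = E[X²]E[Y²] - (E[X]E[Y])²
E[W] = 3.75, Var(W) = 2.8125
E[B] = 5, Var(B) = 3
E[W²] = 2.8125 + 3.75² = 16.875
E[B²] = 3 + 5² = 28
Var(Z) = 16.875*28 - (3.75*5)²
= 472.5 - 351.5625 = 120.9375

120.9375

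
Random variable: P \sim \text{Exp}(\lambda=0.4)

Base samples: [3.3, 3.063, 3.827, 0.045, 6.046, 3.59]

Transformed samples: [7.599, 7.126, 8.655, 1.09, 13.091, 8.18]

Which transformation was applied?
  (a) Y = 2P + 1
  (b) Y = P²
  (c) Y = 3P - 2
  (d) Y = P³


Checking option (a) Y = 2P + 1:
  P = 3.3 -> Y = 7.599 ✓
  P = 3.063 -> Y = 7.126 ✓
  P = 3.827 -> Y = 8.655 ✓
All samples match this transformation.

(a) 2P + 1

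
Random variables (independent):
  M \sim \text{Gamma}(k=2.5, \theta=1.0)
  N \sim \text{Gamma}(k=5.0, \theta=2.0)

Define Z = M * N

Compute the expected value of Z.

For independent RVs: E[XY] = E[X]*E[Y]
E[M] = 2.5
E[N] = 10
E[Z] = 2.5 * 10 = 25

25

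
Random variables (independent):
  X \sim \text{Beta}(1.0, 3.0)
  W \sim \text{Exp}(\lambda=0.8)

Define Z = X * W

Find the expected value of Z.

For independent RVs: E[XY] = E[X]*E[Y]
E[X] = 0.25
E[W] = 1.25
E[Z] = 0.25 * 1.25 = 0.3125

0.3125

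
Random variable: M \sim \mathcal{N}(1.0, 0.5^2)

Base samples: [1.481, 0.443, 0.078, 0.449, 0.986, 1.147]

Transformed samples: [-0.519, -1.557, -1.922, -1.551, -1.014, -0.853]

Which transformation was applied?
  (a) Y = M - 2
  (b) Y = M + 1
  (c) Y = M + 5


Checking option (a) Y = M - 2:
  M = 1.481 -> Y = -0.519 ✓
  M = 0.443 -> Y = -1.557 ✓
  M = 0.078 -> Y = -1.922 ✓
All samples match this transformation.

(a) M - 2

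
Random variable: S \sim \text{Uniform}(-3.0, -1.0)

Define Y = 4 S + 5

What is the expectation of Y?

For Y = 4S + 5:
E[Y] = 4 * E[S] + 5
E[S] = (-3 - 1)/2 = -2
E[Y] = 4 * (-2) + 5 = -3

-3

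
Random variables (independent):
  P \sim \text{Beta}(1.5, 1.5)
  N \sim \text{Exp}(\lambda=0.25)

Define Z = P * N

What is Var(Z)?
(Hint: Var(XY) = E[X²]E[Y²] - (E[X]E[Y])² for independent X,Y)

Var(XY) = E[X²]E[Y²] - (E[X]E[Y])²
E[P] = 0.5, Var(P) = 0.0625
E[N] = 4, Var(N) = 16
E[P²] = 0.0625 + 0.5² = 0.3125
E[N²] = 16 + 4² = 32
Var(Z) = 0.3125*32 - (0.5*4)²
= 10 - 4 = 6

6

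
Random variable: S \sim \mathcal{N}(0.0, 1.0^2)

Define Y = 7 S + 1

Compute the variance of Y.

For Y = aS + b: Var(Y) = a² * Var(S)
Var(S) = 1.0^2 = 1
Var(Y) = 7² * 1 = 49 * 1 = 49

49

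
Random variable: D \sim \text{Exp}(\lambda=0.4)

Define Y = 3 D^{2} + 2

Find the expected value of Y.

E[Y] = 3*E[D²] + 2
E[D] = 2.5
E[D²] = Var(D) + (E[D])² = 6.25 + 6.25 = 12.5
E[Y] = 3*12.5 + 2 = 39.5

39.5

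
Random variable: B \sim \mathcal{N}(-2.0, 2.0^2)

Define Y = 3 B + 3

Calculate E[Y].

For Y = 3B + 3:
E[Y] = 3 * E[B] + 3
E[B] = -2.0 = -2
E[Y] = 3 * (-2) + 3 = -3

-3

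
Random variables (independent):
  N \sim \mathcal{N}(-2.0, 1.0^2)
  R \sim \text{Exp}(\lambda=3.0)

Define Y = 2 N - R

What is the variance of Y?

For independent RVs: Var(aX + bY) = a²Var(X) + b²Var(Y)
Var(N) = 1
Var(R) = 0.11111111
Var(Y) = 2²*1 + (-1)²*0.11111111
= 4*1 + 1*0.11111111 = 4.1111111

4.1111111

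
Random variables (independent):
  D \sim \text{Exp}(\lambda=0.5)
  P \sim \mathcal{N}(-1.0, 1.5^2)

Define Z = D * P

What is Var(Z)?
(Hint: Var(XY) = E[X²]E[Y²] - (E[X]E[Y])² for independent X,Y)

Var(XY) = E[X²]E[Y²] - (E[X]E[Y])²
E[D] = 2, Var(D) = 4
E[P] = -1, Var(P) = 2.25
E[D²] = 4 + 2² = 8
E[P²] = 2.25 + (-1)² = 3.25
Var(Z) = 8*3.25 - (2*(-1))²
= 26 - 4 = 22

22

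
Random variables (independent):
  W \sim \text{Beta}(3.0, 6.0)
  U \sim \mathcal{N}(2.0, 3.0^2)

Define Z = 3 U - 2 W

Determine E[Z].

E[Z] = -2*E[W] + 3*E[U]
E[W] = 0.33333333
E[U] = 2
E[Z] = -2*0.33333333 + 3*2 = 5.3333333

5.3333333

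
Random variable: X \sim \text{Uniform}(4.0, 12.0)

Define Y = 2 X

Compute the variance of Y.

For Y = aX + b: Var(Y) = a² * Var(X)
Var(X) = (12 - 4)^2/12 = 5.3333333
Var(Y) = 2² * 5.3333333 = 4 * 5.3333333 = 21.333333

21.333333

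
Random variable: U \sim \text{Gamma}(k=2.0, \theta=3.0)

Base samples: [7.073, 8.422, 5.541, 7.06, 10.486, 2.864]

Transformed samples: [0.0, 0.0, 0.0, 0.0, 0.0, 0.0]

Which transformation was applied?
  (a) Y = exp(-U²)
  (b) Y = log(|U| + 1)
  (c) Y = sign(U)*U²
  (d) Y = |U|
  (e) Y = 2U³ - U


Checking option (a) Y = exp(-U²):
  U = 7.073 -> Y = 0.0 ✓
  U = 8.422 -> Y = 0.0 ✓
  U = 5.541 -> Y = 0.0 ✓
All samples match this transformation.

(a) exp(-U²)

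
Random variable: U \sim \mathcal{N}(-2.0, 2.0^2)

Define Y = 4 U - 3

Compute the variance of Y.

For Y = aU + b: Var(Y) = a² * Var(U)
Var(U) = 2.0^2 = 4
Var(Y) = 4² * 4 = 16 * 4 = 64

64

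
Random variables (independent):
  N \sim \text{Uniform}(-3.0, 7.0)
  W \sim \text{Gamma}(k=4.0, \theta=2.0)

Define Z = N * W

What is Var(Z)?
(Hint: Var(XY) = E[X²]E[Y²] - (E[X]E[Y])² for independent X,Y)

Var(XY) = E[X²]E[Y²] - (E[X]E[Y])²
E[N] = 2, Var(N) = 8.3333333
E[W] = 8, Var(W) = 16
E[N²] = 8.3333333 + 2² = 12.333333
E[W²] = 16 + 8² = 80
Var(Z) = 12.333333*80 - (2*8)²
= 986.66667 - 256 = 730.66667

730.66667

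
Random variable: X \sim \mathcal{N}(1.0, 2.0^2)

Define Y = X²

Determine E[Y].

E[X²] = Var(X) + (E[X])² = 4 + 1 = 5

5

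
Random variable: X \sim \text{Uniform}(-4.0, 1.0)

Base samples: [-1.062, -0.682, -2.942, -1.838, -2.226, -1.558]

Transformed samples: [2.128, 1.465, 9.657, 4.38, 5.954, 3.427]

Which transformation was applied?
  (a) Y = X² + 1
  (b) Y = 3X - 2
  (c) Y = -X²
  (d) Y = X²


Checking option (a) Y = X² + 1:
  X = -1.062 -> Y = 2.128 ✓
  X = -0.682 -> Y = 1.465 ✓
  X = -2.942 -> Y = 9.657 ✓
All samples match this transformation.

(a) X² + 1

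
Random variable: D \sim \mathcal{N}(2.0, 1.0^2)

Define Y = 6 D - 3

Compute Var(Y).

For Y = aD + b: Var(Y) = a² * Var(D)
Var(D) = 1.0^2 = 1
Var(Y) = 6² * 1 = 36 * 1 = 36

36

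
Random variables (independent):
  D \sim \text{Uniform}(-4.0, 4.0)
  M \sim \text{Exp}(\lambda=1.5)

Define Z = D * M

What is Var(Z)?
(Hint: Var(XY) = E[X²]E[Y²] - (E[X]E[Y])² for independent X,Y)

Var(XY) = E[X²]E[Y²] - (E[X]E[Y])²
E[D] = 0, Var(D) = 5.3333333
E[M] = 0.66666667, Var(M) = 0.44444444
E[D²] = 5.3333333 + 0² = 5.3333333
E[M²] = 0.44444444 + 0.66666667² = 0.88888889
Var(Z) = 5.3333333*0.88888889 - (0*0.66666667)²
= 4.7407407 - 0 = 4.7407407

4.7407407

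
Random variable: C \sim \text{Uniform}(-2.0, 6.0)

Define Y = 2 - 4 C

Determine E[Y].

For Y = -4C + 2:
E[Y] = -4 * E[C] + 2
E[C] = (-2 + 6)/2 = 2
E[Y] = -4 * 2 + 2 = -6

-6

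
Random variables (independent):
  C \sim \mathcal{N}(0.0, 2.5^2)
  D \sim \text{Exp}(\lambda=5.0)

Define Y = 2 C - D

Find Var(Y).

For independent RVs: Var(aX + bY) = a²Var(X) + b²Var(Y)
Var(C) = 6.25
Var(D) = 0.04
Var(Y) = 2²*6.25 + (-1)²*0.04
= 4*6.25 + 1*0.04 = 25.04

25.04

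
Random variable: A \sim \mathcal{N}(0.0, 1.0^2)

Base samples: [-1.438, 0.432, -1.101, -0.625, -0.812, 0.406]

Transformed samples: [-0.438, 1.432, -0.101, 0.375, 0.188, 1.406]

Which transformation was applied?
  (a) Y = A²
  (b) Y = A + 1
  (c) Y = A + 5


Checking option (b) Y = A + 1:
  A = -1.438 -> Y = -0.438 ✓
  A = 0.432 -> Y = 1.432 ✓
  A = -1.101 -> Y = -0.101 ✓
All samples match this transformation.

(b) A + 1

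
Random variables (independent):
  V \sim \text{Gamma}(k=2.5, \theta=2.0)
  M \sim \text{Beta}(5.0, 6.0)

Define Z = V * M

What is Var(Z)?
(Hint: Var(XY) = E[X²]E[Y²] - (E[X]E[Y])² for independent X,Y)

Var(XY) = E[X²]E[Y²] - (E[X]E[Y])²
E[V] = 5, Var(V) = 10
E[M] = 0.45454545, Var(M) = 0.020661157
E[V²] = 10 + 5² = 35
E[M²] = 0.020661157 + 0.45454545² = 0.22727273
Var(Z) = 35*0.22727273 - (5*0.45454545)²
= 7.9545455 - 5.1652893 = 2.7892562

2.7892562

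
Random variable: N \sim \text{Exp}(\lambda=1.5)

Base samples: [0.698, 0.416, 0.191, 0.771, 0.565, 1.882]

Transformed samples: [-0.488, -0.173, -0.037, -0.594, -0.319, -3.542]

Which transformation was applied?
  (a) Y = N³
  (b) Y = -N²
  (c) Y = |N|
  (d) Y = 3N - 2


Checking option (b) Y = -N²:
  N = 0.698 -> Y = -0.488 ✓
  N = 0.416 -> Y = -0.173 ✓
  N = 0.191 -> Y = -0.037 ✓
All samples match this transformation.

(b) -N²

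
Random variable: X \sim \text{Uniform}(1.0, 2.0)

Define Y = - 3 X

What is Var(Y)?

For Y = aX + b: Var(Y) = a² * Var(X)
Var(X) = (2 - 1)^2/12 = 0.083333333
Var(Y) = (-3)² * 0.083333333 = 9 * 0.083333333 = 0.75

0.75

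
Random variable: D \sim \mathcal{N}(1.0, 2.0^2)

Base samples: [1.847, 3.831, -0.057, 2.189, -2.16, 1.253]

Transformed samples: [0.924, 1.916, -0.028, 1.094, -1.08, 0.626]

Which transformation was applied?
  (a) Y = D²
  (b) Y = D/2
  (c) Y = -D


Checking option (b) Y = D/2:
  D = 1.847 -> Y = 0.924 ✓
  D = 3.831 -> Y = 1.916 ✓
  D = -0.057 -> Y = -0.028 ✓
All samples match this transformation.

(b) D/2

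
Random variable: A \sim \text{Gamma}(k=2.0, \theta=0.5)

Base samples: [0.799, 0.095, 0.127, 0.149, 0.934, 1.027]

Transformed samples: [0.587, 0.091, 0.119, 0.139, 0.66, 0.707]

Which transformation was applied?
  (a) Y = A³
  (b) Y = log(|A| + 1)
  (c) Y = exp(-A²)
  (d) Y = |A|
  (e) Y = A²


Checking option (b) Y = log(|A| + 1):
  A = 0.799 -> Y = 0.587 ✓
  A = 0.095 -> Y = 0.091 ✓
  A = 0.127 -> Y = 0.119 ✓
All samples match this transformation.

(b) log(|A| + 1)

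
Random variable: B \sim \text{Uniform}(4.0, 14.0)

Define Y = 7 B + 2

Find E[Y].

For Y = 7B + 2:
E[Y] = 7 * E[B] + 2
E[B] = (4 + 14)/2 = 9
E[Y] = 7 * 9 + 2 = 65

65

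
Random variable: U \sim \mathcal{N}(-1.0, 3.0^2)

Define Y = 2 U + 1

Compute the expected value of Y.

For Y = 2U + 1:
E[Y] = 2 * E[U] + 1
E[U] = -1.0 = -1
E[Y] = 2 * (-1) + 1 = -1

-1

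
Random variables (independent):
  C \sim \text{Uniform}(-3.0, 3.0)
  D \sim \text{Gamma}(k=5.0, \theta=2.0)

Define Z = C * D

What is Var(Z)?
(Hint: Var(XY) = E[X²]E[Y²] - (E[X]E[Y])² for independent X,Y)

Var(XY) = E[X²]E[Y²] - (E[X]E[Y])²
E[C] = 0, Var(C) = 3
E[D] = 10, Var(D) = 20
E[C²] = 3 + 0² = 3
E[D²] = 20 + 10² = 120
Var(Z) = 3*120 - (0*10)²
= 360 - 0 = 360

360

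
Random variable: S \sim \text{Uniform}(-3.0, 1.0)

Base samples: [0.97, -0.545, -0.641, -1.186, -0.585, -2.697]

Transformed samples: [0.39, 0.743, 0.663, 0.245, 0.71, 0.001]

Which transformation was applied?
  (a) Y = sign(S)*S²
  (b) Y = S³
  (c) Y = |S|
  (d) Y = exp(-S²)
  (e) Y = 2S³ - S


Checking option (d) Y = exp(-S²):
  S = 0.97 -> Y = 0.39 ✓
  S = -0.545 -> Y = 0.743 ✓
  S = -0.641 -> Y = 0.663 ✓
All samples match this transformation.

(d) exp(-S²)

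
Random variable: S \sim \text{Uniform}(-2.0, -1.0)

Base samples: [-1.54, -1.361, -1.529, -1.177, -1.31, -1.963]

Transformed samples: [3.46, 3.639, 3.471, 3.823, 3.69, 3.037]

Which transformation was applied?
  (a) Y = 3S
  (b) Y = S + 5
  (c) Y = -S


Checking option (b) Y = S + 5:
  S = -1.54 -> Y = 3.46 ✓
  S = -1.361 -> Y = 3.639 ✓
  S = -1.529 -> Y = 3.471 ✓
All samples match this transformation.

(b) S + 5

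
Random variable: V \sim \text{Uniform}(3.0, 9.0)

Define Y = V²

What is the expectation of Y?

E[V²] = Var(V) + (E[V])² = 3 + 36 = 39

39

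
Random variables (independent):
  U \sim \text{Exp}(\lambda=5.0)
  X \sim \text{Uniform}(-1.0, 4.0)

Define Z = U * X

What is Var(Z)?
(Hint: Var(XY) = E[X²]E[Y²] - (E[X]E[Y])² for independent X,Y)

Var(XY) = E[X²]E[Y²] - (E[X]E[Y])²
E[U] = 0.2, Var(U) = 0.04
E[X] = 1.5, Var(X) = 2.0833333
E[U²] = 0.04 + 0.2² = 0.08
E[X²] = 2.0833333 + 1.5² = 4.3333333
Var(Z) = 0.08*4.3333333 - (0.2*1.5)²
= 0.34666667 - 0.09 = 0.25666667

0.25666667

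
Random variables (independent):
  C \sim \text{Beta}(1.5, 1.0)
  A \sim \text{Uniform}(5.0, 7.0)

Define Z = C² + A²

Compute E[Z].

E[Z] = E[C²] + E[A²]
E[C²] = Var(C) + E[C]² = 0.068571429 + 0.36 = 0.42857143
E[A²] = Var(A) + E[A]² = 0.33333333 + 36 = 36.333333
E[Z] = 0.42857143 + 36.333333 = 36.761905

36.761905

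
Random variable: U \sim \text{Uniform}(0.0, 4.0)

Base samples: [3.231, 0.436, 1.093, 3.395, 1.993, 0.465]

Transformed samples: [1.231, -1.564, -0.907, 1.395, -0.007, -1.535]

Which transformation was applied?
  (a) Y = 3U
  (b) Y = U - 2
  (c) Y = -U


Checking option (b) Y = U - 2:
  U = 3.231 -> Y = 1.231 ✓
  U = 0.436 -> Y = -1.564 ✓
  U = 1.093 -> Y = -0.907 ✓
All samples match this transformation.

(b) U - 2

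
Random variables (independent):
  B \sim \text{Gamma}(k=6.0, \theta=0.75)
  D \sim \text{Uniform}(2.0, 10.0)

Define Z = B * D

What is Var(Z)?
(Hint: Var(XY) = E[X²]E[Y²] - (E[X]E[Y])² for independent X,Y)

Var(XY) = E[X²]E[Y²] - (E[X]E[Y])²
E[B] = 4.5, Var(B) = 3.375
E[D] = 6, Var(D) = 5.3333333
E[B²] = 3.375 + 4.5² = 23.625
E[D²] = 5.3333333 + 6² = 41.333333
Var(Z) = 23.625*41.333333 - (4.5*6)²
= 976.5 - 729 = 247.5

247.5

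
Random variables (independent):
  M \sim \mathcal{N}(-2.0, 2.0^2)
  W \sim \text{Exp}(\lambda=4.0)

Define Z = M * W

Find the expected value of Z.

For independent RVs: E[XY] = E[X]*E[Y]
E[M] = -2
E[W] = 0.25
E[Z] = -2 * 0.25 = -0.5

-0.5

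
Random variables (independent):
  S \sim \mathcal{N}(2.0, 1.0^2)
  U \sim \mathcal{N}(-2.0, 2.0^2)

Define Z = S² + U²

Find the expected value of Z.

E[Z] = E[S²] + E[U²]
E[S²] = Var(S) + E[S]² = 1 + 4 = 5
E[U²] = Var(U) + E[U]² = 4 + 4 = 8
E[Z] = 5 + 8 = 13

13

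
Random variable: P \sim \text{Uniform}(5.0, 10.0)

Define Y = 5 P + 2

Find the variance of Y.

For Y = aP + b: Var(Y) = a² * Var(P)
Var(P) = (10 - 5)^2/12 = 2.0833333
Var(Y) = 5² * 2.0833333 = 25 * 2.0833333 = 52.083333

52.083333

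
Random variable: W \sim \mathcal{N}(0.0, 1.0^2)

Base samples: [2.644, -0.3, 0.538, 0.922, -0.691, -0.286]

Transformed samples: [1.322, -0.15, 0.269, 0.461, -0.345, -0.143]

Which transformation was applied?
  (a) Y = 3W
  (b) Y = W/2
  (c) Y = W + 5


Checking option (b) Y = W/2:
  W = 2.644 -> Y = 1.322 ✓
  W = -0.3 -> Y = -0.15 ✓
  W = 0.538 -> Y = 0.269 ✓
All samples match this transformation.

(b) W/2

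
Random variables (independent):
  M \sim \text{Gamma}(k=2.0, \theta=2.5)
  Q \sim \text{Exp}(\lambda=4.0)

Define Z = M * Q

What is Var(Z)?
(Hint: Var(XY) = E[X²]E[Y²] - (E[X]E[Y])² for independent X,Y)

Var(XY) = E[X²]E[Y²] - (E[X]E[Y])²
E[M] = 5, Var(M) = 12.5
E[Q] = 0.25, Var(Q) = 0.0625
E[M²] = 12.5 + 5² = 37.5
E[Q²] = 0.0625 + 0.25² = 0.125
Var(Z) = 37.5*0.125 - (5*0.25)²
= 4.6875 - 1.5625 = 3.125

3.125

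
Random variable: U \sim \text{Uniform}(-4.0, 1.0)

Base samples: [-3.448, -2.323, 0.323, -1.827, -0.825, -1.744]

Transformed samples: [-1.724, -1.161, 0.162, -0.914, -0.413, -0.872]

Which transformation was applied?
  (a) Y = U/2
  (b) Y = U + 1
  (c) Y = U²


Checking option (a) Y = U/2:
  U = -3.448 -> Y = -1.724 ✓
  U = -2.323 -> Y = -1.161 ✓
  U = 0.323 -> Y = 0.162 ✓
All samples match this transformation.

(a) U/2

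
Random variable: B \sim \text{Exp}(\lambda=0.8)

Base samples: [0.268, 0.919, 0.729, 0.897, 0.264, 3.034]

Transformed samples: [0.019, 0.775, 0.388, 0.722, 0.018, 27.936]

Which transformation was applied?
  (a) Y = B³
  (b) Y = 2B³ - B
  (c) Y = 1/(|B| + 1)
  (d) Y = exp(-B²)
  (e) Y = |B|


Checking option (a) Y = B³:
  B = 0.268 -> Y = 0.019 ✓
  B = 0.919 -> Y = 0.775 ✓
  B = 0.729 -> Y = 0.388 ✓
All samples match this transformation.

(a) B³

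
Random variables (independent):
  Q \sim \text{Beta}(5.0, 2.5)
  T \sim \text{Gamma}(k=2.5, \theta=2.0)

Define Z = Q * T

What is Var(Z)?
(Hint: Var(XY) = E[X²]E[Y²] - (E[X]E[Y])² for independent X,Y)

Var(XY) = E[X²]E[Y²] - (E[X]E[Y])²
E[Q] = 0.66666667, Var(Q) = 0.026143791
E[T] = 5, Var(T) = 10
E[Q²] = 0.026143791 + 0.66666667² = 0.47058824
E[T²] = 10 + 5² = 35
Var(Z) = 0.47058824*35 - (0.66666667*5)²
= 16.470588 - 11.111111 = 5.3594771

5.3594771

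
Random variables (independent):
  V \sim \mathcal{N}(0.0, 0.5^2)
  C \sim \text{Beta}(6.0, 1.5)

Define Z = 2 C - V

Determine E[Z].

E[Z] = -1*E[V] + 2*E[C]
E[V] = 0
E[C] = 0.8
E[Z] = -1*0 + 2*0.8 = 1.6

1.6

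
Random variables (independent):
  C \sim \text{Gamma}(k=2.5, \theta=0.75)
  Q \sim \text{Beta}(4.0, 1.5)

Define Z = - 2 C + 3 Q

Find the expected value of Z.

E[Z] = -2*E[C] + 3*E[Q]
E[C] = 1.875
E[Q] = 0.72727273
E[Z] = -2*1.875 + 3*0.72727273 = -1.5681818

-1.5681818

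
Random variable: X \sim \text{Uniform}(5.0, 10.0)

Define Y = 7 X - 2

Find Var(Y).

For Y = aX + b: Var(Y) = a² * Var(X)
Var(X) = (10 - 5)^2/12 = 2.0833333
Var(Y) = 7² * 2.0833333 = 49 * 2.0833333 = 102.08333

102.08333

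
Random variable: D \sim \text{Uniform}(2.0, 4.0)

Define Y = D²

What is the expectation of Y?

E[D²] = Var(D) + (E[D])² = 0.33333333 + 9 = 9.3333333

9.3333333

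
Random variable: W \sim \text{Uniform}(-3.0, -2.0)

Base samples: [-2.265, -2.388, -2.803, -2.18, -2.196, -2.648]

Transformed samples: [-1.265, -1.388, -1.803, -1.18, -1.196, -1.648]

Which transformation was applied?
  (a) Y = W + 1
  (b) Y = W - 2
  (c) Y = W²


Checking option (a) Y = W + 1:
  W = -2.265 -> Y = -1.265 ✓
  W = -2.388 -> Y = -1.388 ✓
  W = -2.803 -> Y = -1.803 ✓
All samples match this transformation.

(a) W + 1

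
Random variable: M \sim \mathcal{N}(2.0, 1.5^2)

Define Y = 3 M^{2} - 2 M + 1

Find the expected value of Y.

E[Y] = 3*E[M²] - 2*E[M] + 1
E[M] = 2
E[M²] = Var(M) + (E[M])² = 2.25 + 4 = 6.25
E[Y] = 3*6.25 - 2*2 + 1 = 15.75

15.75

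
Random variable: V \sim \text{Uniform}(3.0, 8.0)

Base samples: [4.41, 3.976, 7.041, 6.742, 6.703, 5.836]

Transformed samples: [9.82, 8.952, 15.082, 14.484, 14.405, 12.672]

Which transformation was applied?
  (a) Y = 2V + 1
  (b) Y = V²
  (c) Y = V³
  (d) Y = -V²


Checking option (a) Y = 2V + 1:
  V = 4.41 -> Y = 9.82 ✓
  V = 3.976 -> Y = 8.952 ✓
  V = 7.041 -> Y = 15.082 ✓
All samples match this transformation.

(a) 2V + 1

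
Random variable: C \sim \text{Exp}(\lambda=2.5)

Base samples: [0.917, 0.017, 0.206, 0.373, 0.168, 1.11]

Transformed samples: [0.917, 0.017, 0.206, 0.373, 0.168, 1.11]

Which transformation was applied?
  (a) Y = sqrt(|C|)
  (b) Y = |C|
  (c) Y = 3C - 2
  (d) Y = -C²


Checking option (b) Y = |C|:
  C = 0.917 -> Y = 0.917 ✓
  C = 0.017 -> Y = 0.017 ✓
  C = 0.206 -> Y = 0.206 ✓
All samples match this transformation.

(b) |C|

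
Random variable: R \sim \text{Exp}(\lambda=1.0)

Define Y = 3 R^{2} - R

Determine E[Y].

E[Y] = 3*E[R²] - 1*E[R]
E[R] = 1
E[R²] = Var(R) + (E[R])² = 1 + 1 = 2
E[Y] = 3*2 - 1*1 = 5

5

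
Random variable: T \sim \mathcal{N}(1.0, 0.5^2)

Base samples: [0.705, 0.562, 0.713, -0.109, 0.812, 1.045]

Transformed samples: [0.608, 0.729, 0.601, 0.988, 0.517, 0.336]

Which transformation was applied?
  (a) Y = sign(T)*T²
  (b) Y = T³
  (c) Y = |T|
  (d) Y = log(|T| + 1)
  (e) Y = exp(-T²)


Checking option (e) Y = exp(-T²):
  T = 0.705 -> Y = 0.608 ✓
  T = 0.562 -> Y = 0.729 ✓
  T = 0.713 -> Y = 0.601 ✓
All samples match this transformation.

(e) exp(-T²)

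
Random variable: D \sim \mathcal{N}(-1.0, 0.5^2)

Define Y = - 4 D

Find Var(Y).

For Y = aD + b: Var(Y) = a² * Var(D)
Var(D) = 0.5^2 = 0.25
Var(Y) = (-4)² * 0.25 = 16 * 0.25 = 4

4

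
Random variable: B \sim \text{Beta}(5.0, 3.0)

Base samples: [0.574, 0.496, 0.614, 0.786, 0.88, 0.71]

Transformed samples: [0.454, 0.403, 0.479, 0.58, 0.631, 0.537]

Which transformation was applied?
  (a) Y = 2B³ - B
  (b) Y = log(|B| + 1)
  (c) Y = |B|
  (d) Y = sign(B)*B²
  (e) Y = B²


Checking option (b) Y = log(|B| + 1):
  B = 0.574 -> Y = 0.454 ✓
  B = 0.496 -> Y = 0.403 ✓
  B = 0.614 -> Y = 0.479 ✓
All samples match this transformation.

(b) log(|B| + 1)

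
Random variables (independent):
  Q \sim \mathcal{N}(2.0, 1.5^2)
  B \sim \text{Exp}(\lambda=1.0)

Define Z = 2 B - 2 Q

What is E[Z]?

E[Z] = -2*E[Q] + 2*E[B]
E[Q] = 2
E[B] = 1
E[Z] = -2*2 + 2*1 = -2

-2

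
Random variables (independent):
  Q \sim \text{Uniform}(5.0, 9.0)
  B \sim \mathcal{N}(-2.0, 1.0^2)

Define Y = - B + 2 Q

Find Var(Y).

For independent RVs: Var(aX + bY) = a²Var(X) + b²Var(Y)
Var(Q) = 1.3333333
Var(B) = 1
Var(Y) = 2²*1.3333333 + (-1)²*1
= 4*1.3333333 + 1*1 = 6.3333333

6.3333333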